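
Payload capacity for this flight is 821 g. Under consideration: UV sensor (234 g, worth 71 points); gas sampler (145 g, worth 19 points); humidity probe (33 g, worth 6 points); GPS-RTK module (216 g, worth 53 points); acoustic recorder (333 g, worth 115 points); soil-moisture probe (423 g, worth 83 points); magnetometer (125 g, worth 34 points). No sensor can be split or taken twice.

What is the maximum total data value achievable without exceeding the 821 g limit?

245

Greedy by ratio would take UV sensor + humidity probe + acoustic recorder + magnetometer: 725 g used, total 226.
Replace magnetometer with GPS-RTK module: the trade gains 19 net, giving 245 at 816 g.
No other feasible combination exceeds 245.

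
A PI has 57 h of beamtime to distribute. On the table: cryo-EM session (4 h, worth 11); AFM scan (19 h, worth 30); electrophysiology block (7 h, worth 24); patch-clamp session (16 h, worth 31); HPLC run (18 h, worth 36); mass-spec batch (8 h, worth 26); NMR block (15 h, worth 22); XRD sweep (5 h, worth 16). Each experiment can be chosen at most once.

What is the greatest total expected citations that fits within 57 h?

Ranking by ratio (expected citations/h): electrophysiology block 3.43, mass-spec batch 3.25, XRD sweep 3.20.
Cryo-EM session + electrophysiology block + HPLC run + mass-spec batch + NMR block + XRD sweep uses 57 of the 57 h and totals 135.
Next best is electrophysiology block + patch-clamp session + HPLC run + mass-spec batch + XRD sweep at 133 (54 h) — short by 2.

135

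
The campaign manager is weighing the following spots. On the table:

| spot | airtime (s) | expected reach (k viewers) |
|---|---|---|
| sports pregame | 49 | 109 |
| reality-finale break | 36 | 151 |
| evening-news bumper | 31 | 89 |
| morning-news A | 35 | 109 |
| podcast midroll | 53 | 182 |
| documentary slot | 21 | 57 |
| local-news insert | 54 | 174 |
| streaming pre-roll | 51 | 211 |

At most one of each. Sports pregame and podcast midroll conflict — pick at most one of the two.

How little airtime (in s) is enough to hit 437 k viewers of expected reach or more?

Minimise s subject to total expected reach ≥ 437.
reality-finale break + evening-news bumper + streaming pre-roll reaches 451 using 118 s.
No combination under 118 s hits 437.

118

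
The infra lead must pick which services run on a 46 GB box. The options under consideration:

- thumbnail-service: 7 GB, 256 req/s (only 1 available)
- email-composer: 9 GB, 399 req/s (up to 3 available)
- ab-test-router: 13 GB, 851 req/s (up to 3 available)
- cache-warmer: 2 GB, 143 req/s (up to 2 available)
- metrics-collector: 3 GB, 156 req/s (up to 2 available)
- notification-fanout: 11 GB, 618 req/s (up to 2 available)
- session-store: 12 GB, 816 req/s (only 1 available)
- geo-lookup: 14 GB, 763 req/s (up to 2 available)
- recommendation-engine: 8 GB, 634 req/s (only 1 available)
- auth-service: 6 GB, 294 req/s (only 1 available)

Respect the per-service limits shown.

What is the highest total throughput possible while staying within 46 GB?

3152

Ranking by ratio (throughput/GB): recommendation-engine 79.25, cache-warmer 71.50, session-store 68.00.
The ratio heuristic lands on ab-test-router + 2×cache-warmer + 2×metrics-collector + session-store + recommendation-engine (2899) but leaves 3 GB idle.
Replace 2×cache-warmer and 2×metrics-collector with ab-test-router: the trade gains 253 net, giving 3152 at 46 GB.
Every other selection either busts 46 GB or exceeds an availability limit or fails to beat 3152.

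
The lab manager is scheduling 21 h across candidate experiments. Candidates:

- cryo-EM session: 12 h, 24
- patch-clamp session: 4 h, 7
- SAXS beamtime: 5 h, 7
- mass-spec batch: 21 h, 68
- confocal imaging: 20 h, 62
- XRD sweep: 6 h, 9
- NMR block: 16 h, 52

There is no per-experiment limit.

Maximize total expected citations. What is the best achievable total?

The ratio heuristic lands on patch-clamp session + NMR block (59) but leaves 1 h idle.
Replace patch-clamp session and NMR block with mass-spec batch: the trade gains 9 net, giving 68 at 21 h.

68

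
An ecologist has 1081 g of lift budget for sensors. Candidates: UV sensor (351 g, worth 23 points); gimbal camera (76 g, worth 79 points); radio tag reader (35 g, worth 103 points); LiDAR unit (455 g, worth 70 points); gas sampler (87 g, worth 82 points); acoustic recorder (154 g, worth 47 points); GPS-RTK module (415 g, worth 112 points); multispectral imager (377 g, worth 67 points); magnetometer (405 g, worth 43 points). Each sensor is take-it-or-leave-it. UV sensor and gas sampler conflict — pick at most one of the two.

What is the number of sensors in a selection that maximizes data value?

5

Optimal total is 446.
One optimal bundle: gimbal camera + radio tag reader + LiDAR unit + gas sampler + GPS-RTK module (1068 g).
All optima have 5 sensors.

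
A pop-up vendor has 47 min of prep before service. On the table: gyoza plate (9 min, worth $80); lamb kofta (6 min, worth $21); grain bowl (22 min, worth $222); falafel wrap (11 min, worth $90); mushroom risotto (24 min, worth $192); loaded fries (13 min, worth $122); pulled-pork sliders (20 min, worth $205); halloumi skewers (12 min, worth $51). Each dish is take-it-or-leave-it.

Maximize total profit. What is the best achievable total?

434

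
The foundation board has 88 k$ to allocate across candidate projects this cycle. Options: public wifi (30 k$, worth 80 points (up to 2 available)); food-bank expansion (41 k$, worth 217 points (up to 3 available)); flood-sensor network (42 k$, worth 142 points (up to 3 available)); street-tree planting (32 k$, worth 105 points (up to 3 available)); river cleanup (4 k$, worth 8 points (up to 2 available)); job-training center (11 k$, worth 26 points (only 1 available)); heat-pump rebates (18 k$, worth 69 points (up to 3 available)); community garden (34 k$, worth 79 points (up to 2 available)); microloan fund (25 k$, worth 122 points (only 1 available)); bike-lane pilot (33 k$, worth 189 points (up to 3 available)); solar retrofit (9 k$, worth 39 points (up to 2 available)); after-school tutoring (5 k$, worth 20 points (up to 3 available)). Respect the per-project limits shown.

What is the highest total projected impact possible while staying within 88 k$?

A density-first pass picks river cleanup + 2×bike-lane pilot + 2×solar retrofit — 464 at 88 k$.
Reworking the packing: food-bank expansion + bike-lane pilot + solar retrofit + after-school tutoring uses 88 k$ and improves the total to 465.
Nothing else within 88 k$ beats 465.

465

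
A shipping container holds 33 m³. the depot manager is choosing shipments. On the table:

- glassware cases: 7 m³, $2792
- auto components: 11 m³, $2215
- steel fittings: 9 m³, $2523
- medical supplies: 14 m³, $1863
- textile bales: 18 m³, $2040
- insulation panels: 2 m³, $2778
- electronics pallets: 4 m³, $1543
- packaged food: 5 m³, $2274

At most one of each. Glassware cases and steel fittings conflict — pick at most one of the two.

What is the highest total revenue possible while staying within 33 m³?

11602

Glassware cases + auto components + insulation panels + electronics pallets + packaged food uses 29 of the 33 m³ and totals 11602.
Runner-up auto components + steel fittings + insulation panels + electronics pallets + packaged food tops out at 11333.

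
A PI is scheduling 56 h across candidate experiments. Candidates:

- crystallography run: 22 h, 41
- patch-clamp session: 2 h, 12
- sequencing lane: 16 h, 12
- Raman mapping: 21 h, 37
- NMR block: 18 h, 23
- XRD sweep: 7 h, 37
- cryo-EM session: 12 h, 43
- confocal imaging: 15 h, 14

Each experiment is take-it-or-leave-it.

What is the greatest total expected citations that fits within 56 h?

135

The ratio heuristic lands on crystallography run + patch-clamp session + XRD sweep + cryo-EM session (133) but leaves 13 h idle.
Replace patch-clamp session with confocal imaging: the trade gains 2 net, giving 135 at 56 h.
Next best is crystallography run + patch-clamp session + XRD sweep + cryo-EM session at 133 (43 h) — short by 2.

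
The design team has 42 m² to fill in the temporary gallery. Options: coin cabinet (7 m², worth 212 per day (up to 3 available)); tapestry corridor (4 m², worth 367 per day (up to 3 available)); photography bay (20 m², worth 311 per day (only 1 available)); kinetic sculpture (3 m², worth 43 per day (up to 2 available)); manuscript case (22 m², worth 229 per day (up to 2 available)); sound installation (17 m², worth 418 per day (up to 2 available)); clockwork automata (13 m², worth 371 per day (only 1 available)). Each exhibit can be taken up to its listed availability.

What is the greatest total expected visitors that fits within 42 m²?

The ratio heuristic lands on 3×coin cabinet + 3×tapestry corridor + 2×kinetic sculpture (1823) but leaves 3 m² idle.
Dropping coin cabinet and kinetic sculpture frees 10 m²; slotting in clockwork automata (13 m²) lifts the total to 1939 at 42 m².
That's the maximum — no swap from here does better than 1939.

1939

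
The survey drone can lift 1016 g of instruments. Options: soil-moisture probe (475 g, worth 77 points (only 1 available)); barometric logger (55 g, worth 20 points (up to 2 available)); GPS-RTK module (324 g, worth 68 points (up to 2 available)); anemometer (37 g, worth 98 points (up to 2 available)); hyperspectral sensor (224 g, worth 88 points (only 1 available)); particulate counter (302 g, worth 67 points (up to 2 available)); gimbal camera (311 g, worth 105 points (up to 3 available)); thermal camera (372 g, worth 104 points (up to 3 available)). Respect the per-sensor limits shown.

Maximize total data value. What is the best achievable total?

514

Density check — anemometer 2.65, hyperspectral sensor 0.39, barometric logger 0.36 are the best per g.
The ratio heuristic lands on 2×barometric logger + 2×anemometer + hyperspectral sensor + gimbal camera (429) but leaves 297 g idle.
The 55 g tied up in barometric logger is better spent on gimbal camera — total rises to 514 (975 g).
Every other selection either busts 1016 g or exceeds an availability limit or fails to beat 514.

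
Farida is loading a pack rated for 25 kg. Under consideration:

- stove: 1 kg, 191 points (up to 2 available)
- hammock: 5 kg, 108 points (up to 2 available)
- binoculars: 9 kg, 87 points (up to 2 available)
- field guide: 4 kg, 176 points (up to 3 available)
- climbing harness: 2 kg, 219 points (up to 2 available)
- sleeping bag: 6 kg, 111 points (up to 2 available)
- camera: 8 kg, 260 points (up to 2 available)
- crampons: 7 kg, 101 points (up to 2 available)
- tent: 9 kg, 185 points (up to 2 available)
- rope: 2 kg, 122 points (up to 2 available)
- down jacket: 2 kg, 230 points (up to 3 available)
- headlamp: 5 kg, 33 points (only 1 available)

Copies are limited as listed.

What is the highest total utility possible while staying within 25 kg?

2106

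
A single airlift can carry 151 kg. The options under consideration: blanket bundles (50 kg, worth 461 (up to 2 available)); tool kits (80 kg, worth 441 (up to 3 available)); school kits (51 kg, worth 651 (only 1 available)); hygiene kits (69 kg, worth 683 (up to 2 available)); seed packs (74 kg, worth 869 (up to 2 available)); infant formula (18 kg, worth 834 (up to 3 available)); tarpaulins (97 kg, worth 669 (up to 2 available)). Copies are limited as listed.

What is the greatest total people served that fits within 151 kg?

3371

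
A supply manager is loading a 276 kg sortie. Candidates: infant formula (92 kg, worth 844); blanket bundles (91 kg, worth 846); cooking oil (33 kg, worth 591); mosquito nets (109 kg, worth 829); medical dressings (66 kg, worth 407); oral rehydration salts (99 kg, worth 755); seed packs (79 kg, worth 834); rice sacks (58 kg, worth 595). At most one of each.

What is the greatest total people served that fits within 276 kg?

By people served per kg: cooking oil 17.91, seed packs 10.56, rice sacks 10.26, blanket bundles 9.30 lead.
Greedy by ratio would take blanket bundles + cooking oil + seed packs + rice sacks: 261 kg used, total 2866.
Dropping seed packs frees 79 kg; slotting in infant formula (92 kg) lifts the total to 2876 at 274 kg.
An exhaustive check of the 256 subsets confirms 2876.

2876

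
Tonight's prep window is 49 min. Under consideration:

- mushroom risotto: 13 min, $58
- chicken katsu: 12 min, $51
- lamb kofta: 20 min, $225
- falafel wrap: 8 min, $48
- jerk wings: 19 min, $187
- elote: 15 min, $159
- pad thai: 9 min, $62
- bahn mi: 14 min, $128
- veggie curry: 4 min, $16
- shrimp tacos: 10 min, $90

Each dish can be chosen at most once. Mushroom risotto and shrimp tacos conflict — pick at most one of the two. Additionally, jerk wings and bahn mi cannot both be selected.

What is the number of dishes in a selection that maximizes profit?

Best achievable profit is 512.
For example lamb kofta + elote + bahn mi achieves it, using 49 min.
Every optimal selection uses 3 dishes.

3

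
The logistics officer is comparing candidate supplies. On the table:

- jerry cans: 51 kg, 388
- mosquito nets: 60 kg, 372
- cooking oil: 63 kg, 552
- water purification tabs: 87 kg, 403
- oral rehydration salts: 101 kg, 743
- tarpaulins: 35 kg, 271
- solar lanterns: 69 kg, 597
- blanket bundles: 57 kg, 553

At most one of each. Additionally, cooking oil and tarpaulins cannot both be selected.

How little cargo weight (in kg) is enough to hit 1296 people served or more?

158

Need the lightest bundle worth ≥ 1296.
oral rehydration salts + blanket bundles reaches 1296 using 158 kg.
Any bundle with less than 158 kg falls short of 1296.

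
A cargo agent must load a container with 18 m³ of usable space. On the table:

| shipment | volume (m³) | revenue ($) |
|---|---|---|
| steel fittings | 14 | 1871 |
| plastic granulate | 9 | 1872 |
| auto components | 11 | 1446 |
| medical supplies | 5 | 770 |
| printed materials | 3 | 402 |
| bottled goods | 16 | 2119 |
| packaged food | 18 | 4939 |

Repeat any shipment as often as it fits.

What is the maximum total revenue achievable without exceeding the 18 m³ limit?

Density check — packaged food 274.39, plastic granulate 208.00, medical supplies 154.00, printed materials 134.00 are the best per m³.
Best packing: packaged food — 18 m³, 4939 total.
Every other selection either busts 18 m³ or fails to beat 4939.

4939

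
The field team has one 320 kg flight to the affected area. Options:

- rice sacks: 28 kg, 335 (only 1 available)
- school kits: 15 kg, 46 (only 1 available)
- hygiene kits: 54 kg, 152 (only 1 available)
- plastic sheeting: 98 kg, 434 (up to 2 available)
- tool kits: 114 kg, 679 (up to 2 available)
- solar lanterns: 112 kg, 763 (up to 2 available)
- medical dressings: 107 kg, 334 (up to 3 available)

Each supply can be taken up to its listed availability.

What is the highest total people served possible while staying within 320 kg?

2013

Density check — rice sacks 11.96, solar lanterns 6.81, tool kits 5.96 are the best per kg.
A density-first pass picks rice sacks + school kits + 2×solar lanterns — 1907 at 267 kg.
The 15 kg tied up in school kits is better spent on hygiene kits — total rises to 2013 (306 kg).
That's the maximum — no swap from here does better than 2013.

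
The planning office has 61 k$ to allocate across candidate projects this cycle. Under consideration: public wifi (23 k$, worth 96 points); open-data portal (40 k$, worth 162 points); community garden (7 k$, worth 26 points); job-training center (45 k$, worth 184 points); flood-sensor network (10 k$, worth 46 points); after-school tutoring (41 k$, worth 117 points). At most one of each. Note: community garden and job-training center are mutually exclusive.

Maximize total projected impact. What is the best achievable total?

Density check — flood-sensor network 4.60, public wifi 4.17, job-training center 4.09, open-data portal 4.05 are the best per k$.
Taking the top-ratio projects first gives public wifi + community garden + flood-sensor network for 168 (40 k$).
Replace public wifi with open-data portal: the trade gains 66 net, giving 234 at 57 k$.
The closest alternative, job-training center + flood-sensor network, reaches only 230.

234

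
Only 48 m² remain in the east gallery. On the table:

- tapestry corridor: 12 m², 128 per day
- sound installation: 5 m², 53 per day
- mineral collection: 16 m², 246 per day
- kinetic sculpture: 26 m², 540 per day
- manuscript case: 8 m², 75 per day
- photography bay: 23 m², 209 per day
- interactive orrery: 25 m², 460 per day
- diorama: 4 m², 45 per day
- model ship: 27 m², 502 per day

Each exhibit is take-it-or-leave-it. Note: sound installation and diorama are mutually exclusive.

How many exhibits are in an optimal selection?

3

The maximum expected visitors within 48 m² is 839.
One optimal bundle: sound installation + mineral collection + kinetic sculpture (47 m²).
Every optimal selection uses 3 exhibits.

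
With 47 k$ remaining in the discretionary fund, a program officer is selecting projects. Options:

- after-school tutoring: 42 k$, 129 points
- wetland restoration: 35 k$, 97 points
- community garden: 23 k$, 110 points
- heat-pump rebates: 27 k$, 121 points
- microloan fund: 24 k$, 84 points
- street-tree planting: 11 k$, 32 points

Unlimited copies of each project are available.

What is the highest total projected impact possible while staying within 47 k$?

220

Taking 2×community garden: 46 k$ used, 220 in projected impact.
The spare 1 k$ is too small for any remaining project, and no exchange beats 220.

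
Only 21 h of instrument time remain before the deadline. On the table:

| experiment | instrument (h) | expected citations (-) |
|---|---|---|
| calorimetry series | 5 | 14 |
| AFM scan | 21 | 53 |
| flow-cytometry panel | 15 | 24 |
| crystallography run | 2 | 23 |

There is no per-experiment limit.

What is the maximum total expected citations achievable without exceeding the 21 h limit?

10×crystallography run uses 20 of the 21 h and totals 230.

230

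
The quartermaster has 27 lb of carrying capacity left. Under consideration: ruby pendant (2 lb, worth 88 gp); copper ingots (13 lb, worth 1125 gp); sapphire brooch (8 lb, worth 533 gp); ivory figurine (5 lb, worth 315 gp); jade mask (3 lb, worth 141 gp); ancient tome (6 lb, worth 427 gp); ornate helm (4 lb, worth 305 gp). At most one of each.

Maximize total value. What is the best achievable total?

2085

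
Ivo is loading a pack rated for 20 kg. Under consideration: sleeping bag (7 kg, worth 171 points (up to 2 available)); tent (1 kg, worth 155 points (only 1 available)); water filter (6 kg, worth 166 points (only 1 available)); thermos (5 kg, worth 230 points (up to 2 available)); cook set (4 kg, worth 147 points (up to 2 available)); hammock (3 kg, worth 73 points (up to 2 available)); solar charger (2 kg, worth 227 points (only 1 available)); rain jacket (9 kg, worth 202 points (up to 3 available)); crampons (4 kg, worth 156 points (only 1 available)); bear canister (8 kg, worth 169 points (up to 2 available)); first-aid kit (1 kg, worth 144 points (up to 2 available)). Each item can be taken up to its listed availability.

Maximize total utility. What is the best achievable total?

1286

Ranking by ratio (utility/kg): tent 155.00, first-aid kit 144.00, solar charger 113.50.
Taking tent + 2×thermos + solar charger + crampons + 2×first-aid kit: 19 kg used, 1286 in utility.
Nothing else within 20 kg beats 1286.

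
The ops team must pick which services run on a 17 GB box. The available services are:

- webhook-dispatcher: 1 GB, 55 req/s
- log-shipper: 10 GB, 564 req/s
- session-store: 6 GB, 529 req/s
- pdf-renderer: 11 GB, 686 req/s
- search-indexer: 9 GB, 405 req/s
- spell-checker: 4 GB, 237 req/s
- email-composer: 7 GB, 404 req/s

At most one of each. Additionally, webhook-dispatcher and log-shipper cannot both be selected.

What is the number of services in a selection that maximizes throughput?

Best achievable throughput is 1215.
For example session-store + pdf-renderer achieves it, using 17 GB.
Any selection reaching 1215 contains exactly 2 services.

2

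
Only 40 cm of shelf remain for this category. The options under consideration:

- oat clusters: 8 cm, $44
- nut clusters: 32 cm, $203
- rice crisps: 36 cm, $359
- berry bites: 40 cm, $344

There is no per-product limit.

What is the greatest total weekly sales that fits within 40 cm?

By weekly sales per cm: rice crisps 9.97, berry bites 8.60, nut clusters 6.34 lead.
Best packing: rice crisps — 36 cm, 359 total.
No other feasible combination exceeds 359.

359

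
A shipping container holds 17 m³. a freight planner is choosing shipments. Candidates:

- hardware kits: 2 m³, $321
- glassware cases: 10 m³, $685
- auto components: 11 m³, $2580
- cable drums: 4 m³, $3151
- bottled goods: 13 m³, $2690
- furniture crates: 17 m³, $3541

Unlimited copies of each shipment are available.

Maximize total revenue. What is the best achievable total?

Ranking by ratio (revenue/m³): cable drums 787.75, auto components 234.55, furniture crates 208.29, bottled goods 206.92.
Taking 4×cable drums: 16 m³ used, 12604 in revenue.
The spare 1 m³ is too small for any remaining shipment, and no exchange beats 12604.

12604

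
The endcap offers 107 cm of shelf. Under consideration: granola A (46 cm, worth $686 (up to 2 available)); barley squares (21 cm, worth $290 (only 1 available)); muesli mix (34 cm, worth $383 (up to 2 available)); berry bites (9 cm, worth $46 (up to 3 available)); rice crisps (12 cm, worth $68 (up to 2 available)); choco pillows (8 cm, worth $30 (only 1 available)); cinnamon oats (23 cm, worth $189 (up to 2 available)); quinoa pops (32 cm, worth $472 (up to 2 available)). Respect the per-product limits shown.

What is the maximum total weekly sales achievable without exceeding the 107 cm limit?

Taking the top-ratio products first gives 2×granola A + rice crisps for 1440 (104 cm).
Using the slack differently, granola A + barley squares + choco pillows + quinoa pops comes to 1478 at 107 cm.

1478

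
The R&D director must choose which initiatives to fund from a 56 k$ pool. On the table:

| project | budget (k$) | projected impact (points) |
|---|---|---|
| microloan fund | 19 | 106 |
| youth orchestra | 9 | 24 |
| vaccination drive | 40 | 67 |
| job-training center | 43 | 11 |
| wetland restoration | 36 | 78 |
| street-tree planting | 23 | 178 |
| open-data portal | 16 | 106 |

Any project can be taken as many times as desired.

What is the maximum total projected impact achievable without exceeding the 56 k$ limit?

Filling by ratio: youth orchestra + 2×street-tree planting for 380, with 1 k$ left unused.
The 32 k$ tied up in youth orchestra and street-tree planting is better spent on 2×open-data portal — total rises to 390 (55 k$).
The spare 1 k$ is too small for any remaining project, and no exchange beats 390.

390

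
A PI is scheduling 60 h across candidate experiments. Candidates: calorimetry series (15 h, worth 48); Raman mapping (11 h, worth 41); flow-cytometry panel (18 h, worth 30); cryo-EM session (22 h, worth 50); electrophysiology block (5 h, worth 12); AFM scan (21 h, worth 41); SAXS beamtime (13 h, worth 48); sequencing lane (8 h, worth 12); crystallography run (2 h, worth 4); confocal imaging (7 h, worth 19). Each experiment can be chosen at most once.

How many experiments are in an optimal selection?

6

The maximum expected citations within 60 h is 180.
calorimetry series + Raman mapping + electrophysiology block + SAXS beamtime + sequencing lane + confocal imaging hits 180 at 59 h.
All optima have 6 experiments.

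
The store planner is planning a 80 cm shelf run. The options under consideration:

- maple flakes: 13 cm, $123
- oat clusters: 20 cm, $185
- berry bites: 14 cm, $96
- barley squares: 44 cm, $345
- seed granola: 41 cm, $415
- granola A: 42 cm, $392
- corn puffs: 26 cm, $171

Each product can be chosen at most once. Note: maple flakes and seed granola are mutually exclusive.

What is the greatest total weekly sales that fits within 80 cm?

Maple flakes + oat clusters + granola A uses 75 of the 80 cm and totals 700.

700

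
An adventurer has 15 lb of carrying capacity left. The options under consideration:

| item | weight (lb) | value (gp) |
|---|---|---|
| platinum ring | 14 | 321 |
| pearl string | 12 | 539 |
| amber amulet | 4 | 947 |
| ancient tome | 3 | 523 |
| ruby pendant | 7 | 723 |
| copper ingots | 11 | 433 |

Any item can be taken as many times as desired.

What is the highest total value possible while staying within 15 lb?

The ratio ordering already packs tightly: 3×amber amulet + ancient tome, 15 lb, 3364.
No other feasible combination exceeds 3364.

3364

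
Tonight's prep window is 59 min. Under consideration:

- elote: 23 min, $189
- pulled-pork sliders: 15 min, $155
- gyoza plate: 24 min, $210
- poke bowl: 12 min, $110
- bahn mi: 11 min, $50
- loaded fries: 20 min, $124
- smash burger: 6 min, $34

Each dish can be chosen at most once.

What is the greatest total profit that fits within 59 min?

Elote + gyoza plate + poke bowl uses 59 of the 59 min and totals 509.
Pulled-pork sliders + gyoza plate + poke bowl + smash burger (57 min) also reaches 509 — a tie, but nothing goes higher.

509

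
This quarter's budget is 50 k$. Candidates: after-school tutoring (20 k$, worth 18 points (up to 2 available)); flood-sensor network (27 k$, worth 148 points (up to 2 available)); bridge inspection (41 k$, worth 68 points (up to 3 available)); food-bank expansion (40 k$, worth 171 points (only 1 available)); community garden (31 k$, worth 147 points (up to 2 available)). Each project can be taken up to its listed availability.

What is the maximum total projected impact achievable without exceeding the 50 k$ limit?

171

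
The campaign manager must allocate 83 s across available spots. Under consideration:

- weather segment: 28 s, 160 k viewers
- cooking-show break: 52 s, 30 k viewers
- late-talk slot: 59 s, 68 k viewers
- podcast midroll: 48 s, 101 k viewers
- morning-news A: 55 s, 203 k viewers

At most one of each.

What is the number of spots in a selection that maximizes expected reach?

2

The maximum expected reach within 83 s is 363.
One optimal bundle: weather segment + morning-news A (83 s).
Any selection reaching 363 contains exactly 2 spots.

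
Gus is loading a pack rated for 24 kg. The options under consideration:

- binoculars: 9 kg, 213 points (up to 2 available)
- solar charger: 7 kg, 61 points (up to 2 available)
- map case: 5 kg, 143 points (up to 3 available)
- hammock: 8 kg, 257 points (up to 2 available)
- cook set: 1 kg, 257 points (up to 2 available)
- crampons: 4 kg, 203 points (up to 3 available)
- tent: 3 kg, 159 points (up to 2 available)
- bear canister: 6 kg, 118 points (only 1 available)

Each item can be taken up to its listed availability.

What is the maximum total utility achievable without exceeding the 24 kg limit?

A density-first pass picks 2×cook set + 3×crampons + 2×tent — 1441 at 20 kg.
Replace crampons with hammock: the trade gains 54 net, giving 1495 at 24 kg.
No other feasible combination exceeds 1495.

1495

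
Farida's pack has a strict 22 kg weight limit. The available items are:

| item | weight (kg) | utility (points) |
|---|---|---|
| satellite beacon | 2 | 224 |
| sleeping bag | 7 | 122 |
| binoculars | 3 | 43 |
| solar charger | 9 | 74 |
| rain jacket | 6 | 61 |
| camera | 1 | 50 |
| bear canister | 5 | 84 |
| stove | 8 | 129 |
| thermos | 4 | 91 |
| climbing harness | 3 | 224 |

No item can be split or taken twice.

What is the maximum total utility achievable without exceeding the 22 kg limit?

By utility per kg: satellite beacon 112.00, climbing harness 74.67, camera 50.00, thermos 22.75 lead.
Taking satellite beacon + sleeping bag + camera + bear canister + thermos + climbing harness: 22 kg used, 795 in utility.
The closest alternative, satellite beacon + binoculars + camera + stove + thermos + climbing harness, reaches only 761.

795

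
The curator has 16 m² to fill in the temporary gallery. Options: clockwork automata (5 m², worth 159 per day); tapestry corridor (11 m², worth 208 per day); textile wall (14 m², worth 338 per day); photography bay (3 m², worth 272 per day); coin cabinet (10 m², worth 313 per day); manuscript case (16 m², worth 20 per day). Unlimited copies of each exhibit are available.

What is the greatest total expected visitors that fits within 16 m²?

5×photography bay uses 15 of the 16 m² and totals 1360.
Every other selection either busts 16 m² or fails to beat 1360.

1360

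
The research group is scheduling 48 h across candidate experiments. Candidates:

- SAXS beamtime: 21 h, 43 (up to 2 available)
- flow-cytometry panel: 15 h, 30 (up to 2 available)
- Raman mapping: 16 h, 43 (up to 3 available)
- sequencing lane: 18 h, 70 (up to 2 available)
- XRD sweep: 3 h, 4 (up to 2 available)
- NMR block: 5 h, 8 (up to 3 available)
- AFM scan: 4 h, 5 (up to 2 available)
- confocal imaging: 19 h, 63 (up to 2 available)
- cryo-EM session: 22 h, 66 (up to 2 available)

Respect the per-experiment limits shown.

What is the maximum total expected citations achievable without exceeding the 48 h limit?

A density-first pass picks 2×sequencing lane + 2×NMR block — 156 at 46 h.
Dropping NMR block frees 5 h; slotting in XRD sweep + AFM scan (7 h) lifts the total to 157 at 48 h.
That's the maximum — no swap from here does better than 157.

157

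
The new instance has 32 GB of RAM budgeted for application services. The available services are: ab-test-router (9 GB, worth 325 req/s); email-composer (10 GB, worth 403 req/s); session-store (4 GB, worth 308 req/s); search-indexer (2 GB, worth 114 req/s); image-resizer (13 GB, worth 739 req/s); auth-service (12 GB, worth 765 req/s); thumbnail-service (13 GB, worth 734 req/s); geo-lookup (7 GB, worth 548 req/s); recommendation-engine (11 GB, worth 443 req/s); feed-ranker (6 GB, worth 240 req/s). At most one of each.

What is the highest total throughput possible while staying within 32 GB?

By throughput per GB: geo-lookup 78.29, session-store 77.00, auth-service 63.75, search-indexer 57.00 lead.
Greedy by ratio would take session-store + search-indexer + auth-service + geo-lookup + feed-ranker: 31 GB used, total 1975.
Dropping session-store and search-indexer and feed-ranker frees 12 GB; slotting in image-resizer (13 GB) lifts the total to 2052 at 32 GB.
That's the maximum — no swap from here does better than 2052.

2052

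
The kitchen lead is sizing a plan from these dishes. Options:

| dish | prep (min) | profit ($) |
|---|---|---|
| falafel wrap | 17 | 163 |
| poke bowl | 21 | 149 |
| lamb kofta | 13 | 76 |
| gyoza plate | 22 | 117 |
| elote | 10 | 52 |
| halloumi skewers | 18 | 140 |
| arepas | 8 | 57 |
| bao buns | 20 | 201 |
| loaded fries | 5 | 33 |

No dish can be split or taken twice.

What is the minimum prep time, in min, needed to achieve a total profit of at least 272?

33

Need the lightest bundle worth ≥ 272.
lamb kofta + bao buns reaches 277 using 33 min.
No combination under 33 min hits 272.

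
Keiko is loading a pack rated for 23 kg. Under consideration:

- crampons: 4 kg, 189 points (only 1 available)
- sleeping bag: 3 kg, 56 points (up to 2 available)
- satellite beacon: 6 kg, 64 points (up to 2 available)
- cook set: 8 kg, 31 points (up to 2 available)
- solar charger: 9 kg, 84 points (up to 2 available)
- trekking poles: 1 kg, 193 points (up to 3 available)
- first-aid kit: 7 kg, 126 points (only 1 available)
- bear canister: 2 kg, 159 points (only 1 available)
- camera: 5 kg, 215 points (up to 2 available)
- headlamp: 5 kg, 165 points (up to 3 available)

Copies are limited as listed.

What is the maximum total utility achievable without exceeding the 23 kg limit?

1413

The ratio ordering already packs tightly: crampons + sleeping bag + 3×trekking poles + bear canister + 2×camera, 22 kg, 1413.
Nothing else within 23 kg beats 1413.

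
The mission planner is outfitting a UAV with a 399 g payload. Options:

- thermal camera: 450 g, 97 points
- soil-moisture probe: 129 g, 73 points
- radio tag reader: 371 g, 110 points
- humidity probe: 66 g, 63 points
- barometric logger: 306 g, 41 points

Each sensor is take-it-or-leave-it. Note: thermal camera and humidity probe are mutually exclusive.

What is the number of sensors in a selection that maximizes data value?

2

Optimal total is 136.
One optimal bundle: soil-moisture probe + humidity probe (195 g).
All optima have 2 sensors.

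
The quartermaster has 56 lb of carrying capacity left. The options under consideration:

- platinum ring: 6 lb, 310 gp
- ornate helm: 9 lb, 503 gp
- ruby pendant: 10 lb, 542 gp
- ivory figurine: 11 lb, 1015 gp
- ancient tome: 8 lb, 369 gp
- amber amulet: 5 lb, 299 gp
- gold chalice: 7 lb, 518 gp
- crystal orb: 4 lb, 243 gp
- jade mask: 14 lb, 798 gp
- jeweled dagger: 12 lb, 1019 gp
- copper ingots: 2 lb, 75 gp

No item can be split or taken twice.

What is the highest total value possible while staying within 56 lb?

By value per lb: ivory figurine 92.27, jeweled dagger 84.92, gold chalice 74.00 lead.
The ratio heuristic lands on ivory figurine + amber amulet + gold chalice + crystal orb + jade mask + jeweled dagger + copper ingots (3967) but leaves 1 lb idle.
Dropping jade mask frees 14 lb; slotting in platinum ring + ornate helm (15 lb) lifts the total to 3982 at 56 lb.

3982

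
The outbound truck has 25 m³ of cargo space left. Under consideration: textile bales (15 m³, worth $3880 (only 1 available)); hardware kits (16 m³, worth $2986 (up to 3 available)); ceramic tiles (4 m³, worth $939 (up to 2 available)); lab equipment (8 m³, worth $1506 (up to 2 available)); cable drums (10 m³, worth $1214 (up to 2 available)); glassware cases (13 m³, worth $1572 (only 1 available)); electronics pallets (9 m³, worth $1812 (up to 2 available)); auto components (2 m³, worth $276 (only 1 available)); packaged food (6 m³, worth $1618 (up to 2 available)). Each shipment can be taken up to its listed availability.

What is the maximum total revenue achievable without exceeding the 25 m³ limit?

Ranking by ratio (revenue/m³): packaged food 269.67, textile bales 258.67, ceramic tiles 234.75, electronics pallets 201.33.
Greedy by ratio would take 2×ceramic tiles + auto components + 2×packaged food: 22 m³ used, total 5390.
Dropping ceramic tiles and auto components and packaged food frees 12 m³; slotting in textile bales (15 m³) lifts the total to 6437 at 25 m³.

6437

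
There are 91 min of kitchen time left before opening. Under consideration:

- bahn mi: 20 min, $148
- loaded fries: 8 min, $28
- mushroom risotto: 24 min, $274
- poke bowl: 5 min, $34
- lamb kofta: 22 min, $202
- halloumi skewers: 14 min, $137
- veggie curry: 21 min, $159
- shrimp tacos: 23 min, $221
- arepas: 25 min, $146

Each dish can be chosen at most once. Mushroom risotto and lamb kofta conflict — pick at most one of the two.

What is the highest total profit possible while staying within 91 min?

By profit per min: mushroom risotto 11.42, halloumi skewers 9.79, shrimp tacos 9.61, lamb kofta 9.18 lead.
Taking mushroom risotto + poke bowl + halloumi skewers + veggie curry + shrimp tacos: 87 min used, 825 in profit.

825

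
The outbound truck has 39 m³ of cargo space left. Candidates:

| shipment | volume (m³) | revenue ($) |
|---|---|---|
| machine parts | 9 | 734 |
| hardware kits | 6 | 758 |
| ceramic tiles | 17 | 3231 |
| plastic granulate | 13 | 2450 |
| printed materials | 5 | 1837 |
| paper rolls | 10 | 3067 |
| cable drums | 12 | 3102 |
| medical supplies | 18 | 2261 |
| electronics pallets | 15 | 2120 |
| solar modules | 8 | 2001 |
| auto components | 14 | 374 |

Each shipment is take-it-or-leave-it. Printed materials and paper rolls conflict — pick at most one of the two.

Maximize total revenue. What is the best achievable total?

By revenue per m³: printed materials 367.40, paper rolls 306.70, cable drums 258.50, solar modules 250.12 lead.
Best packing: ceramic tiles + paper rolls + cable drums — 39 m³, 9400 total.
An exhaustive check of the 2048 subsets confirms 9400.

9400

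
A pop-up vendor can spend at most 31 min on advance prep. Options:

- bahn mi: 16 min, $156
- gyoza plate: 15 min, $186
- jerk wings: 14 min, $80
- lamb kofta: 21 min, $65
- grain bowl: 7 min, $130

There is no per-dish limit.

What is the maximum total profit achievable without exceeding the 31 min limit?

520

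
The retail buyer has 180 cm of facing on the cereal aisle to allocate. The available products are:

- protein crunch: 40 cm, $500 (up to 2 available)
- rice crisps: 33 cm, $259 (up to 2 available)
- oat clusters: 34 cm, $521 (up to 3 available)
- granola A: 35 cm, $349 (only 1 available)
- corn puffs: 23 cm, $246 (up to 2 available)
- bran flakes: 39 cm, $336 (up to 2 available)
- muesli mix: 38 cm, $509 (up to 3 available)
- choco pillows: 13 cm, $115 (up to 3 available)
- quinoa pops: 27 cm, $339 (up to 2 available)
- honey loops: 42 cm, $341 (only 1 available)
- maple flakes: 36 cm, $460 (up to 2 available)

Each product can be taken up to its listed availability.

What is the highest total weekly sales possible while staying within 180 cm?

By weekly sales per cm: oat clusters 15.32, muesli mix 13.39, maple flakes 12.78, quinoa pops 12.56 lead.
The ratio ordering already packs tightly: 3×oat clusters + 2×muesli mix, 178 cm, 2581.

2581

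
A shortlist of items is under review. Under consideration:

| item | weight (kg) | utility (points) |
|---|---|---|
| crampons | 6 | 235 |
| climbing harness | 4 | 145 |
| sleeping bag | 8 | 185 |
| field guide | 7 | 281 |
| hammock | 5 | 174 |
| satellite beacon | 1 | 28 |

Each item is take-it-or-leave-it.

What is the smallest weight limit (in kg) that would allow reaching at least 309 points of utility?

8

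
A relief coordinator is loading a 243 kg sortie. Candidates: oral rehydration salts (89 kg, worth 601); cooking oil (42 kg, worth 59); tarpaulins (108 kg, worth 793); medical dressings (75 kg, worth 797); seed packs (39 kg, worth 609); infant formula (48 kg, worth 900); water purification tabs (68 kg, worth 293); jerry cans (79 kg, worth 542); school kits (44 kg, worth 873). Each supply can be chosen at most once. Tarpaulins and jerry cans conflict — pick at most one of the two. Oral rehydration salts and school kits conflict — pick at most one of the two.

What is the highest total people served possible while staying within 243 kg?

3179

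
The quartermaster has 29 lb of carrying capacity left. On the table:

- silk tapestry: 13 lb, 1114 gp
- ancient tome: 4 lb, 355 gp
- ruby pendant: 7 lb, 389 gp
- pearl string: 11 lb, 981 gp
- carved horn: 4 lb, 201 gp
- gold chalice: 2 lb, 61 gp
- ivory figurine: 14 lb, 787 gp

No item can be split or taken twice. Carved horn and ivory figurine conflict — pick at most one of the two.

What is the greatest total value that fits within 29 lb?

Taking silk tapestry + ancient tome + pearl string: 28 lb used, 2450 in value.

2450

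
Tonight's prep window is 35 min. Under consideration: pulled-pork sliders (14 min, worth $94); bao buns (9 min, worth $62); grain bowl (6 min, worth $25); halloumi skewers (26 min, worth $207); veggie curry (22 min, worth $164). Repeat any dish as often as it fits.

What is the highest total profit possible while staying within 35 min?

269

Density check — halloumi skewers 7.96, veggie curry 7.45, bao buns 6.89 are the best per min.
Bao buns + halloumi skewers uses 35 of the 35 min and totals 269.
No other feasible combination exceeds 269.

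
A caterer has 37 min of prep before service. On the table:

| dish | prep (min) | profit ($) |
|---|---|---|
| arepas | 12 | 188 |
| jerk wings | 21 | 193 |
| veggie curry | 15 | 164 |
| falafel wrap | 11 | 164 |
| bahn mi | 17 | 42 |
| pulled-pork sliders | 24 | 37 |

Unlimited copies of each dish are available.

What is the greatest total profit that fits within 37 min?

Taking 3×arepas: 36 min used, 564 in profit.
The spare 1 min is too small for any remaining dish, and no exchange beats 564.

564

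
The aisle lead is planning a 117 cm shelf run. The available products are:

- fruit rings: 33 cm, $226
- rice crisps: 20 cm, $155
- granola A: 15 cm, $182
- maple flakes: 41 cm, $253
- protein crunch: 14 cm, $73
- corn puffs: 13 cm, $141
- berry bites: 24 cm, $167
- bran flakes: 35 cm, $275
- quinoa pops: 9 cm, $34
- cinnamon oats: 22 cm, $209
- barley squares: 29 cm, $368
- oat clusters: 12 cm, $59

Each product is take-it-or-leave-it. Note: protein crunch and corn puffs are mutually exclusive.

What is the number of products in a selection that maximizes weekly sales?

Best achievable weekly sales is 1175.
For example granola A + corn puffs + bran flakes + cinnamon oats + barley squares achieves it, using 114 cm.
Every optimal selection uses 5 products.

5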